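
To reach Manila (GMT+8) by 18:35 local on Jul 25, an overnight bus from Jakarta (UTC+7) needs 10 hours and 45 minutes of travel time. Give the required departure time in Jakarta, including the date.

Target arrival in UTC: 18:35 − 8:00 = 10:35 on Jul 25.
Subtract 10 hours and 45 minutes → departure 23:50 UTC on Jul 24.
Jakarta is UTC+7:00: 23:50 + 7:00 = 06:50 on Jul 25.

06:50 on July 25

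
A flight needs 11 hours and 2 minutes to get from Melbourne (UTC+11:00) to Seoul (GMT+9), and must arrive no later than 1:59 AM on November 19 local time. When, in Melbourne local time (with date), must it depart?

Target arrival in UTC: 1:59 AM − 9:00 = 4:59 PM on Nov 18.
Subtract 11 hours 2 minutes → departure 5:57 AM UTC on Nov 18.
Melbourne is UTC+11:00: 5:57 AM + 11:00 = 4:57 PM on Nov 18.

4:57 PM on November 18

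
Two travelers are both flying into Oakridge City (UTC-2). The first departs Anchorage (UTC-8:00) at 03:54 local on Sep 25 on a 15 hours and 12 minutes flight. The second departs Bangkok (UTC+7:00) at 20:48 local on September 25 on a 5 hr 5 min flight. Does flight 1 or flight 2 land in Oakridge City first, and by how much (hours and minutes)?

Flight 1 in UTC: 03:54 + 8:00 = 11:54 on Sep 25.
+15 hours 12 minutes → arrive 03:06 UTC on Sep 26.
Flight 2 in UTC: 20:48 − 7:00 = 13:48 on Sep 25.
+5 hours and 5 minutes → arrive 18:53 UTC on Sep 25.
Flight 2 lands earlier by 8 hours 13 minutes.

the second, by 8 hours 13 minutes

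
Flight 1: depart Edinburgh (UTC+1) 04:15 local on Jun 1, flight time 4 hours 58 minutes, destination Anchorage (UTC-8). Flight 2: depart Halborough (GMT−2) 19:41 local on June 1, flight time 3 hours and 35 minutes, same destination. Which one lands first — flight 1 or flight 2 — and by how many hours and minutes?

the first, by 17 hours 3 minutes

Flight 1 in UTC: 04:15 − 1:00 = 03:15 on Jun 1.
+4 hours 58 minutes → arrive 08:13 UTC on Jun 1.
Flight 2 in UTC: 19:41 + 2:00 = 21:41 on Jun 1.
+3 hours and 35 minutes → arrive 01:16 UTC on Jun 2.
Flight 1 lands earlier by 17 hours 3 minutes.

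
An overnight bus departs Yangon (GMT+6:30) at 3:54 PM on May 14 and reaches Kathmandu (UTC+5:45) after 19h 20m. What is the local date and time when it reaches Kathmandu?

10:29 AM on May 15

Kathmandu is 0:45 behind Yangon.
After 19 hours and 20 minutes it is 11:14 AM (May 15) in Yangon.
Shift by the zone difference: 11:14 AM − 0:45 = 10:29 AM on May 15 in Kathmandu.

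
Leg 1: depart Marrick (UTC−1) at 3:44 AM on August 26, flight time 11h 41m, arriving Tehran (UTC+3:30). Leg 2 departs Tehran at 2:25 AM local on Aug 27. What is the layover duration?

Convert departure to UTC: 3:44 AM + 1:00 = 4:44 AM UTC on Aug 26.
Add 11 hours 41 minutes flight time → 4:25 PM UTC.
Tehran is UTC+3:30, so local arrival = 4:25 PM + 3:30 = 7:55 PM on Aug 26.
Layover = 2:25 AM − 7:55 PM (+1 day) = 6 hours 30 minutes.

6 hours 30 minutes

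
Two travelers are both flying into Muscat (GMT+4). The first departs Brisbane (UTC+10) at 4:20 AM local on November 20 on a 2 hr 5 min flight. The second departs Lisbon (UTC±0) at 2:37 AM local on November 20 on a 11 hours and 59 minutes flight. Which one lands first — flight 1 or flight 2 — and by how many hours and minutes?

the first, by 18 hours 11 minutes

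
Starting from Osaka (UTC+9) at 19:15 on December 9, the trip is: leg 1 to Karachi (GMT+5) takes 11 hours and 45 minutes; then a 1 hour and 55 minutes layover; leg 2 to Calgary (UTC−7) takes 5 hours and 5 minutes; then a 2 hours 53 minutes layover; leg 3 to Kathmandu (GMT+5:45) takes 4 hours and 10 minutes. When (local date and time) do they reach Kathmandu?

17:48 on Dec 10

Convert departure to UTC: 19:15 − 9:00 = 10:15 UTC on Dec 9.
Add 11 hours and 45 minutes leg 1 → 22:00 UTC.
Add 1 hour and 55 minutes layover in Karachi → 23:55 UTC.
Add 5 hours 5 minutes leg 2 → 05:00 UTC (Dec 10).
Add 2 hours and 53 minutes layover in Calgary → 07:53 UTC.
Add 4 hours 10 minutes leg 3 → 12:03 UTC.
Kathmandu is UTC+5:45, so local arrival = 12:03 + 5:45 = 17:48 on Dec 10.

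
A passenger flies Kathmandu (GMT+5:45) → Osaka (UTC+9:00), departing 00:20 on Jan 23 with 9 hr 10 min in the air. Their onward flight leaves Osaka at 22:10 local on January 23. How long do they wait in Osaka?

9 hours 25 minutes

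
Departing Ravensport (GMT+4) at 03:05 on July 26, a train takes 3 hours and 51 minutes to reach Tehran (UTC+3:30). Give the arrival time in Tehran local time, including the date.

06:26 on Jul 26

Convert departure to UTC: 03:05 − 4:00 = 23:05 UTC on Jul 25.
Add 3 hours 51 minutes travel time → 02:56 UTC (Jul 26).
Tehran is UTC+3:30, so local arrival = 02:56 + 3:30 = 06:26 on Jul 26.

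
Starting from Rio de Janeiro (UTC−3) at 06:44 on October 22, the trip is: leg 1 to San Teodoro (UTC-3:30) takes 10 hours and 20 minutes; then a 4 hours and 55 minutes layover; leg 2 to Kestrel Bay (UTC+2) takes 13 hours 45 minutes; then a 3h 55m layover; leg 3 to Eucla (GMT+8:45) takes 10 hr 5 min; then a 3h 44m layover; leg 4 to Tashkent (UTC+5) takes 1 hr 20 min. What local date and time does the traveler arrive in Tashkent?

Convert departure to UTC: 06:44 + 3:00 = 09:44 UTC on Oct 22.
Add 10 hours and 20 minutes leg 1 → 20:04 UTC.
Add 4 hours 55 minutes layover in San Teodoro → 00:59 UTC (Oct 23).
Add 13 hours 45 minutes leg 2 → 14:44 UTC.
Add 3 hours and 55 minutes layover in Kestrel Bay → 18:39 UTC.
Add 10 hours 5 minutes leg 3 → 04:44 UTC (Oct 24).
Add 3 hours and 44 minutes layover in Eucla → 08:28 UTC.
Add 1 hour 20 minutes leg 4 → 09:48 UTC.
Tashkent is UTC+5:00, so local arrival = 09:48 + 5:00 = 14:48 on Oct 24.

14:48 on Oct 24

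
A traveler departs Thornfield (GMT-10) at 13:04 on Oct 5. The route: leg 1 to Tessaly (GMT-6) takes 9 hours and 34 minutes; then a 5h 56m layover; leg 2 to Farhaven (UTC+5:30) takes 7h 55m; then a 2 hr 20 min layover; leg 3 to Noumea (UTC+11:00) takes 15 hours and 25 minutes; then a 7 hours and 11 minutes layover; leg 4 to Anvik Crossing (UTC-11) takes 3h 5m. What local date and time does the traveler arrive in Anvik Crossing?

15:30 on Oct 7

Convert departure to UTC: 13:04 + 10:00 = 23:04 UTC on Oct 5.
Add 9 hours 34 minutes leg 1 → 08:38 UTC (Oct 6).
Add 5 hours 56 minutes layover in Tessaly → 14:34 UTC.
Add 7 hours 55 minutes leg 2 → 22:29 UTC.
Add 2 hours and 20 minutes layover in Farhaven → 00:49 UTC (Oct 7).
Add 15 hours and 25 minutes leg 3 → 16:14 UTC.
Add 7 hours 11 minutes layover in Noumea → 23:25 UTC.
Add 3 hours 5 minutes leg 4 → 02:30 UTC (Oct 8).
Anvik Crossing is UTC−11:00, so local arrival = 02:30 − 11:00 = 15:30 on Oct 7.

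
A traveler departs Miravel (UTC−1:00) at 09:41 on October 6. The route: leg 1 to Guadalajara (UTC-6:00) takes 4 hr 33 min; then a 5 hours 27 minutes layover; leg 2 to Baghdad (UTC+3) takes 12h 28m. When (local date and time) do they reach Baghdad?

Convert departure to UTC: 09:41 + 1:00 = 10:41 UTC on Oct 6.
Add 4 hours and 33 minutes leg 1 → 15:14 UTC.
Add 5 hours 27 minutes layover in Guadalajara → 20:41 UTC.
Add 12 hours and 28 minutes leg 2 → 09:09 UTC (Oct 7).
Baghdad is UTC+3:00, so local arrival = 09:09 + 3:00 = 12:09 on Oct 7.

12:09 on October 7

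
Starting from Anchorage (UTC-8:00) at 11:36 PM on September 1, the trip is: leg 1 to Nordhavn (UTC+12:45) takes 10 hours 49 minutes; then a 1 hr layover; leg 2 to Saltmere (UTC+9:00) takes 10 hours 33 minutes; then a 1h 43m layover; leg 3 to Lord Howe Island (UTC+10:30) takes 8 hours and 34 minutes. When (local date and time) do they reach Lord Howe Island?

2:45 AM on Sep 4

Convert departure to UTC: 11:36 PM + 8:00 = 7:36 AM UTC on Sep 2.
Add 10 hours 49 minutes leg 1 → 6:25 PM UTC.
Add 1 hour layover in Nordhavn → 7:25 PM UTC.
Add 10 hours and 33 minutes leg 2 → 5:58 AM UTC (Sep 3).
Add 1 hour and 43 minutes layover in Saltmere → 7:41 AM UTC.
Add 8 hours 34 minutes leg 3 → 4:15 PM UTC.
Lord Howe Island is UTC+10:30, so local arrival = 4:15 PM + 10:30 = 2:45 AM on Sep 4.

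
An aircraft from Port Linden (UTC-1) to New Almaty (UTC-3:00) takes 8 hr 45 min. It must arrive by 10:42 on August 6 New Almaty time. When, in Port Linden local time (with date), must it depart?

03:57 on August 6

Target arrival in UTC: 10:42 + 3:00 = 13:42 on Aug 6.
Subtract 8 hours 45 minutes → departure 04:57 UTC on Aug 6.
Port Linden is UTC−1:00: 04:57 − 1:00 = 03:57 on Aug 6.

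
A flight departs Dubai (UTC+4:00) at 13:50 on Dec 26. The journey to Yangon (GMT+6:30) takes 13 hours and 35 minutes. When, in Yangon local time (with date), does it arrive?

05:55 on December 27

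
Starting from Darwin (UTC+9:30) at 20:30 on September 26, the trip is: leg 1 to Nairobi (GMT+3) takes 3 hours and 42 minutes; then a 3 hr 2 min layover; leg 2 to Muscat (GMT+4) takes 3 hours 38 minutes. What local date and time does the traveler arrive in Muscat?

01:22 on September 27

Convert departure to UTC: 20:30 − 9:30 = 11:00 UTC on Sep 26.
Add 3 hours and 42 minutes leg 1 → 14:42 UTC.
Add 3 hours 2 minutes layover in Nairobi → 17:44 UTC.
Add 3 hours 38 minutes leg 2 → 21:22 UTC.
Muscat is UTC+4:00, so local arrival = 21:22 + 4:00 = 01:22 on Sep 27.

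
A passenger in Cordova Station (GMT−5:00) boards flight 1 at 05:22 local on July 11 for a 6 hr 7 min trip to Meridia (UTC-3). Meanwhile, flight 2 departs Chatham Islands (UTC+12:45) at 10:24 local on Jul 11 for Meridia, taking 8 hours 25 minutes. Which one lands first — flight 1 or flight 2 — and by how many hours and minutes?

Flight 1 in UTC: 05:22 + 5:00 = 10:22 on Jul 11.
+6 hours 7 minutes → arrive 16:29 UTC on Jul 11.
Flight 2 in UTC: 10:24 − 12:45 = 21:39 on Jul 10.
+8 hours and 25 minutes → arrive 06:04 UTC on Jul 11.
Flight 2 lands earlier by 10 hours 25 minutes.

the second, by 10 hours 25 minutes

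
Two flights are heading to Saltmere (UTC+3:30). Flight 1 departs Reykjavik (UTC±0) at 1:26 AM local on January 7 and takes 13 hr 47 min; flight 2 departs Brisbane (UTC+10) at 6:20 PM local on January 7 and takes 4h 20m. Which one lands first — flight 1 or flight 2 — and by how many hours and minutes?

the second, by 2 hours 33 minutes

Flight 1 departs at 1:26 AM UTC (Jan 7).
+13 hours and 47 minutes → arrive 3:13 PM UTC on Jan 7.
Flight 2 in UTC: 6:20 PM − 10:00 = 8:20 AM on Jan 7.
+4 hours and 20 minutes → arrive 12:40 PM UTC on Jan 7.
Flight 2 lands earlier by 2 hours 33 minutes.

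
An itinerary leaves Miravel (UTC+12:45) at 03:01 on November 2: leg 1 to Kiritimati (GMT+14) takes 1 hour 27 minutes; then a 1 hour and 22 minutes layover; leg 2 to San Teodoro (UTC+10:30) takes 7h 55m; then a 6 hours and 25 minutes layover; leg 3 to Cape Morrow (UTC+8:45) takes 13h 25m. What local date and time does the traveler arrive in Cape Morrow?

Convert departure to UTC: 03:01 − 12:45 = 14:16 UTC on Nov 1.
Add 1 hour 27 minutes leg 1 → 15:43 UTC.
Add 1 hour and 22 minutes layover in Kiritimati → 17:05 UTC.
Add 7 hours 55 minutes leg 2 → 01:00 UTC (Nov 2).
Add 6 hours and 25 minutes layover in San Teodoro → 07:25 UTC.
Add 13 hours 25 minutes leg 3 → 20:50 UTC.
Cape Morrow is UTC+8:45, so local arrival = 20:50 + 8:45 = 05:35 on Nov 3.

05:35 on November 3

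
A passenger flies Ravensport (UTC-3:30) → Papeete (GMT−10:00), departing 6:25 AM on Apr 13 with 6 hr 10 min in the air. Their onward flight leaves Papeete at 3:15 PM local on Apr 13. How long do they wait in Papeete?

9 hours 10 minutes

Convert departure to UTC: 6:25 AM + 3:30 = 9:55 AM UTC on Apr 13.
Add 6 hours and 10 minutes flight time → 4:05 PM UTC.
Papeete is UTC−10:00, so local arrival = 4:05 PM − 10:00 = 6:05 AM on Apr 13.
Layover = 3:15 PM − 6:05 AM = 9 hours 10 minutes.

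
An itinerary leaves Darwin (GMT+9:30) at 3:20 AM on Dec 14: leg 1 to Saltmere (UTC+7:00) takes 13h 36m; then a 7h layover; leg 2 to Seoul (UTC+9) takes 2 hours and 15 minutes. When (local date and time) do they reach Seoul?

1:41 AM on December 15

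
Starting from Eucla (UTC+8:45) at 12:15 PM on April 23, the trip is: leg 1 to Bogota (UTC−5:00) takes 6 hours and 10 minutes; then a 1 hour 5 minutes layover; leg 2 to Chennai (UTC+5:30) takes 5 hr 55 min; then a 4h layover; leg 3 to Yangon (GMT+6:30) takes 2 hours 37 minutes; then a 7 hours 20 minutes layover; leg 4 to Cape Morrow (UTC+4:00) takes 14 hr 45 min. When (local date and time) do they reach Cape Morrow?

Convert departure to UTC: 12:15 PM − 8:45 = 3:30 AM UTC on Apr 23.
Add 6 hours 10 minutes leg 1 → 9:40 AM UTC.
Add 1 hour and 5 minutes layover in Bogota → 10:45 AM UTC.
Add 5 hours and 55 minutes leg 2 → 4:40 PM UTC.
Add 4 hours layover in Chennai → 8:40 PM UTC.
Add 2 hours and 37 minutes leg 3 → 11:17 PM UTC.
Add 7 hours and 20 minutes layover in Yangon → 6:37 AM UTC (Apr 24).
Add 14 hours 45 minutes leg 4 → 9:22 PM UTC.
Cape Morrow is UTC+4:00, so local arrival = 9:22 PM + 4:00 = 1:22 AM on Apr 25.

1:22 AM on Apr 25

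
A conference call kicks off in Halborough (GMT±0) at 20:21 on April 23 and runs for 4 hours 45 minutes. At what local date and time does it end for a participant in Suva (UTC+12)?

13:06 on Apr 24

Suva is 12:00 ahead of Halborough.
After 4 hours 45 minutes it is 01:06 (Apr 24) in Halborough.
Shift by the zone difference: 01:06 + 12:00 = 13:06 on Apr 24 in Suva.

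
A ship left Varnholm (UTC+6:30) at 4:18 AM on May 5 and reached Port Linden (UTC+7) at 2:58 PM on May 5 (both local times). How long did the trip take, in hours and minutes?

10 hours 10 minutes

Departure in UTC: 4:18 AM − 6:30 = 9:48 PM on May 4.
Arrival in UTC: 2:58 PM − 7:00 = 7:58 AM on May 5.
Elapsed = 7:58 AM − 9:48 PM (+1 day) = 10 hours 10 minutes.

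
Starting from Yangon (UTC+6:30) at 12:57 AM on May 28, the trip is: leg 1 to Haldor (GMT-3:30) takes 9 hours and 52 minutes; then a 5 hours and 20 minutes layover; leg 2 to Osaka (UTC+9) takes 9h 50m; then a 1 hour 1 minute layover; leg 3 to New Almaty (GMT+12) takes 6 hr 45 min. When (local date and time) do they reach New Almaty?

Convert departure to UTC: 12:57 AM − 6:30 = 6:27 PM UTC on May 27.
Add 9 hours and 52 minutes leg 1 → 4:19 AM UTC (May 28).
Add 5 hours 20 minutes layover in Haldor → 9:39 AM UTC.
Add 9 hours and 50 minutes leg 2 → 7:29 PM UTC.
Add 1 hour and 1 minute layover in Osaka → 8:30 PM UTC.
Add 6 hours and 45 minutes leg 3 → 3:15 AM UTC (May 29).
New Almaty is UTC+12:00, so local arrival = 3:15 AM + 12:00 = 3:15 PM on May 29.

3:15 PM on May 29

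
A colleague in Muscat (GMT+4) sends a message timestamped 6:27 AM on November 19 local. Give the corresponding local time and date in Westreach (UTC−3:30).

In UTC: 6:27 AM − 4:00 = 2:27 AM on Nov 19.
Westreach is UTC−3:30: 2:27 AM − 3:30 = 10:57 PM on Nov 18.

10:57 PM on November 18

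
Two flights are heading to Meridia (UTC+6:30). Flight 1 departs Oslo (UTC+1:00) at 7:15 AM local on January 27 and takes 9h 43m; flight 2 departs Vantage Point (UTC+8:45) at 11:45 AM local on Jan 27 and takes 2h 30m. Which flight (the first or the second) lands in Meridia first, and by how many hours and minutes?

Flight 1 in UTC: 7:15 AM − 1:00 = 6:15 AM on Jan 27.
+9 hours and 43 minutes → arrive 3:58 PM UTC on Jan 27.
Flight 2 in UTC: 11:45 AM − 8:45 = 3:00 AM on Jan 27.
+2 hours and 30 minutes → arrive 5:30 AM UTC on Jan 27.
Flight 2 lands earlier by 10 hours 28 minutes.

the second, by 10 hours 28 minutes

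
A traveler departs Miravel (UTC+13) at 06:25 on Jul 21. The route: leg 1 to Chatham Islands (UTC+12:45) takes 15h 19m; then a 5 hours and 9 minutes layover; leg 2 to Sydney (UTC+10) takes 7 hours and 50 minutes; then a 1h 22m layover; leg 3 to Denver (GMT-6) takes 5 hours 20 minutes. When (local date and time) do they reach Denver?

22:25 on July 21

Convert departure to UTC: 06:25 − 13:00 = 17:25 UTC on Jul 20.
Add 15 hours and 19 minutes leg 1 → 08:44 UTC (Jul 21).
Add 5 hours 9 minutes layover in Chatham Islands → 13:53 UTC.
Add 7 hours and 50 minutes leg 2 → 21:43 UTC.
Add 1 hour and 22 minutes layover in Sydney → 23:05 UTC.
Add 5 hours and 20 minutes leg 3 → 04:25 UTC (Jul 22).
Denver is UTC−6:00, so local arrival = 04:25 − 6:00 = 22:25 on Jul 21.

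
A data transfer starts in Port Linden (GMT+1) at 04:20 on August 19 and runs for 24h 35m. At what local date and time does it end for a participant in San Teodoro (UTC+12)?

Convert start to UTC: 04:20 − 1:00 = 03:20 UTC on Aug 19.
Add 24 hours and 35 minutes duration → 03:55 UTC (Aug 20).
San Teodoro is UTC+12:00, so local end time = 03:55 + 12:00 = 15:55 on Aug 20.

15:55 on August 20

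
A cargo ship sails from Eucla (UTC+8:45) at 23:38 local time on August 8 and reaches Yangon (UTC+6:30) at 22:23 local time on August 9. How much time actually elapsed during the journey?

Departure in UTC: 23:38 − 8:45 = 14:53 on Aug 8.
Arrival in UTC: 22:23 − 6:30 = 15:53 on Aug 9.
Elapsed = 15:53 − 14:53 (+1 day) = 25 hours.

25 hours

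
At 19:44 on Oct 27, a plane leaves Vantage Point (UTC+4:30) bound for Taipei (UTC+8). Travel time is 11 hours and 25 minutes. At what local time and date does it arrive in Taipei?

Convert departure to UTC: 19:44 − 4:30 = 15:14 UTC on Oct 27.
Add 11 hours and 25 minutes travel time → 02:39 UTC (Oct 28).
Taipei is UTC+8:00, so local arrival = 02:39 + 8:00 = 10:39 on Oct 28.

10:39 on October 28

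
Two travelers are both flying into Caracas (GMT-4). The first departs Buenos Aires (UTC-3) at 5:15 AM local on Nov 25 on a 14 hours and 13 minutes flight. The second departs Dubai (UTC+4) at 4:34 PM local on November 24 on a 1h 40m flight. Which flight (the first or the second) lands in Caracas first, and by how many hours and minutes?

Flight 1 in UTC: 5:15 AM + 3:00 = 8:15 AM on Nov 25.
+14 hours 13 minutes → arrive 10:28 PM UTC on Nov 25.
Flight 2 in UTC: 4:34 PM − 4:00 = 12:34 PM on Nov 24.
+1 hour and 40 minutes → arrive 2:14 PM UTC on Nov 24.
Flight 2 lands earlier by 32 hours 14 minutes.

the second, by 32 hours 14 minutes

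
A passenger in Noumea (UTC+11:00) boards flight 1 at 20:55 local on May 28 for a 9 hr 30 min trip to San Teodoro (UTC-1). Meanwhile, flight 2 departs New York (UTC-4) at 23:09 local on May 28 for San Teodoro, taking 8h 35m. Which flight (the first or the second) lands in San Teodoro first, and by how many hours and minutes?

the first, by 16 hours 19 minutes

Flight 1 in UTC: 20:55 − 11:00 = 09:55 on May 28.
+9 hours 30 minutes → arrive 19:25 UTC on May 28.
Flight 2 in UTC: 23:09 + 4:00 = 03:09 on May 29.
+8 hours 35 minutes → arrive 11:44 UTC on May 29.
Flight 1 lands earlier by 16 hours 19 minutes.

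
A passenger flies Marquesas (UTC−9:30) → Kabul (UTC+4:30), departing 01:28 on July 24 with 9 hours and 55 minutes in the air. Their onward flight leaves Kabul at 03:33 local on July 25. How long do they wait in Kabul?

Convert departure to UTC: 01:28 + 9:30 = 10:58 UTC on Jul 24.
Add 9 hours 55 minutes flight time → 20:53 UTC.
Kabul is UTC+4:30, so local arrival = 20:53 + 4:30 = 01:23 on Jul 25.
Layover = 03:33 − 01:23 = 2 hours 10 minutes.

2 hours 10 minutes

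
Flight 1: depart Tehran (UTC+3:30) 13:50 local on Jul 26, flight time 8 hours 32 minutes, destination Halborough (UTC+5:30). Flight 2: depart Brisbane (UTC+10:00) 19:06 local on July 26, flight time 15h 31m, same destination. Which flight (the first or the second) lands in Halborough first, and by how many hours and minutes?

the first, by 5 hours 45 minutes

Flight 1 in UTC: 13:50 − 3:30 = 10:20 on Jul 26.
+8 hours and 32 minutes → arrive 18:52 UTC on Jul 26.
Flight 2 in UTC: 19:06 − 10:00 = 09:06 on Jul 26.
+15 hours and 31 minutes → arrive 00:37 UTC on Jul 27.
Flight 1 lands earlier by 5 hours 45 minutes.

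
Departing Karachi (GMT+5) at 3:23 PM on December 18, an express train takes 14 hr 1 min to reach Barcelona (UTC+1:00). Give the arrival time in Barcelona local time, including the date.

1:24 AM on December 19

Convert departure to UTC: 3:23 PM − 5:00 = 10:23 AM UTC on Dec 18.
Add 14 hours and 1 minute travel time → 12:24 AM UTC (Dec 19).
Barcelona is UTC+1:00, so local arrival = 12:24 AM + 1:00 = 1:24 AM on Dec 19.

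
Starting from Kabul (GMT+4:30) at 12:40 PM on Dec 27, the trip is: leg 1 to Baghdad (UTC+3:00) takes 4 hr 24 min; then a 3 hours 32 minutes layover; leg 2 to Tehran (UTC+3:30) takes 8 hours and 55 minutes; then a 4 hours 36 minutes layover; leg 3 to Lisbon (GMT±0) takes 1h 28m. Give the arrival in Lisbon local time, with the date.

7:05 AM on Dec 28

Convert departure to UTC: 12:40 PM − 4:30 = 8:10 AM UTC on Dec 27.
Add 4 hours 24 minutes leg 1 → 12:34 PM UTC.
Add 3 hours and 32 minutes layover in Baghdad → 4:06 PM UTC.
Add 8 hours 55 minutes leg 2 → 1:01 AM UTC (Dec 28).
Add 4 hours 36 minutes layover in Tehran → 5:37 AM UTC.
Add 1 hour and 28 minutes leg 3 → 7:05 AM UTC.
Lisbon is UTC+0, so local arrival is the same: 7:05 AM on Dec 28.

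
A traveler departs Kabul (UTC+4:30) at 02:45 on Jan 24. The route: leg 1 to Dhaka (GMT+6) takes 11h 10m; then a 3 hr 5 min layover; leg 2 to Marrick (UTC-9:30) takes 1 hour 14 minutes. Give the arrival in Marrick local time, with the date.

04:14 on January 24

Convert departure to UTC: 02:45 − 4:30 = 22:15 UTC on Jan 23.
Add 11 hours and 10 minutes leg 1 → 09:25 UTC (Jan 24).
Add 3 hours 5 minutes layover in Dhaka → 12:30 UTC.
Add 1 hour 14 minutes leg 2 → 13:44 UTC.
Marrick is UTC−9:30, so local arrival = 13:44 − 9:30 = 04:14 on Jan 24.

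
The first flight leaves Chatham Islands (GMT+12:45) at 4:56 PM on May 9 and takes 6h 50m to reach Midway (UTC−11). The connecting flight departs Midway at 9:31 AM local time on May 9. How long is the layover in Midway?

Convert departure to UTC: 4:56 PM − 12:45 = 4:11 AM UTC on May 9.
Add 6 hours and 50 minutes flight time → 11:01 AM UTC.
Midway is UTC−11:00, so local arrival = 11:01 AM − 11:00 = 12:01 AM on May 9.
Layover = 9:31 AM − 12:01 AM = 9 hours 30 minutes.

9 hours 30 minutes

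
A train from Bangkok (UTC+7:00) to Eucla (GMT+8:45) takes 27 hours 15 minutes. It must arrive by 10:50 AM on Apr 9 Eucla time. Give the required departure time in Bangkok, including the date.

Target arrival in UTC: 10:50 AM − 8:45 = 2:05 AM on Apr 9.
Subtract 27 hours and 15 minutes → departure 10:50 PM UTC on Apr 7.
Bangkok is UTC+7:00: 10:50 PM + 7:00 = 5:50 AM on Apr 8.

5:50 AM on Apr 8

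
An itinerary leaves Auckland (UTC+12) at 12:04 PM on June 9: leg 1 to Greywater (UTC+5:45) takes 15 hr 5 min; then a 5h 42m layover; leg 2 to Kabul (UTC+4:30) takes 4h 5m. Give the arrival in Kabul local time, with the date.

Convert departure to UTC: 12:04 PM − 12:00 = 12:04 AM UTC on Jun 9.
Add 15 hours and 5 minutes leg 1 → 3:09 PM UTC.
Add 5 hours 42 minutes layover in Greywater → 8:51 PM UTC.
Add 4 hours 5 minutes leg 2 → 12:56 AM UTC (Jun 10).
Kabul is UTC+4:30, so local arrival = 12:56 AM + 4:30 = 5:26 AM on Jun 10.

5:26 AM on June 10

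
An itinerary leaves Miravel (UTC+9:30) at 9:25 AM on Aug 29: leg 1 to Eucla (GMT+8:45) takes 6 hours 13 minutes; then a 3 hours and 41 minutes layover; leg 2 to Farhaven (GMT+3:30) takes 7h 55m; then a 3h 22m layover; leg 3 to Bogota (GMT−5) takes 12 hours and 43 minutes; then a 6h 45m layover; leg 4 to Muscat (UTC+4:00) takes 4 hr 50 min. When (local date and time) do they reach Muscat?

1:24 AM on August 31

Convert departure to UTC: 9:25 AM − 9:30 = 11:55 PM UTC on Aug 28.
Add 6 hours and 13 minutes leg 1 → 6:08 AM UTC (Aug 29).
Add 3 hours 41 minutes layover in Eucla → 9:49 AM UTC.
Add 7 hours and 55 minutes leg 2 → 5:44 PM UTC.
Add 3 hours 22 minutes layover in Farhaven → 9:06 PM UTC.
Add 12 hours 43 minutes leg 3 → 9:49 AM UTC (Aug 30).
Add 6 hours and 45 minutes layover in Bogota → 4:34 PM UTC.
Add 4 hours and 50 minutes leg 4 → 9:24 PM UTC.
Muscat is UTC+4:00, so local arrival = 9:24 PM + 4:00 = 1:24 AM on Aug 31.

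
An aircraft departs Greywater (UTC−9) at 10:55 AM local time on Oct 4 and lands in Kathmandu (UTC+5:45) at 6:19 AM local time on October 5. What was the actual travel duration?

Departure in UTC: 10:55 AM + 9:00 = 7:55 PM on Oct 4.
Arrival in UTC: 6:19 AM − 5:45 = 12:34 AM on Oct 5.
Elapsed = 12:34 AM − 7:55 PM (+1 day) = 4 hours 39 minutes.

4 hours 39 minutes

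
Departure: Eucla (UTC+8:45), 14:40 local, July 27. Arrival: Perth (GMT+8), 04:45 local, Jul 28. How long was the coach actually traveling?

14 hours 50 minutes

Perth is 0:45 behind Eucla.
Clock-face elapsed time (ignoring zones) is 14 hours 5 minutes.
Actual elapsed = 14 hours 5 minutes + 0:45 = 14 hours 50 minutes.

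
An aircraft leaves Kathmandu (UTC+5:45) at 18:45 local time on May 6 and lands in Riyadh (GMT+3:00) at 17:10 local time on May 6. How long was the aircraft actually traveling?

1 hour 10 minutes

Departure in UTC: 18:45 − 5:45 = 13:00 on May 6.
Arrival in UTC: 17:10 − 3:00 = 14:10 on May 6.
Elapsed = 14:10 − 13:00 = 1 hour 10 minutes.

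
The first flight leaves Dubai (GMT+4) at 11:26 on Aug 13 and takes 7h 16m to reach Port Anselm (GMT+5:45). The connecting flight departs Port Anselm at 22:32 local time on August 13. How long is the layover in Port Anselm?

Convert departure to UTC: 11:26 − 4:00 = 07:26 UTC on Aug 13.
Add 7 hours and 16 minutes flight time → 14:42 UTC.
Port Anselm is UTC+5:45, so local arrival = 14:42 + 5:45 = 20:27 on Aug 13.
Layover = 22:32 − 20:27 = 2 hours 5 minutes.

2 hours 5 minutes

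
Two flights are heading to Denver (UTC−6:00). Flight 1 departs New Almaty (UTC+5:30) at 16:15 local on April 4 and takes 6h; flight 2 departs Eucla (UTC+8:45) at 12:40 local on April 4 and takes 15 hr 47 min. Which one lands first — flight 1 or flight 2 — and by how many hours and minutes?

the first, by 2 hours 57 minutes

Flight 1 in UTC: 16:15 − 5:30 = 10:45 on Apr 4.
+6 hours → arrive 16:45 UTC on Apr 4.
Flight 2 in UTC: 12:40 − 8:45 = 03:55 on Apr 4.
+15 hours and 47 minutes → arrive 19:42 UTC on Apr 4.
Flight 1 lands earlier by 2 hours 57 minutes.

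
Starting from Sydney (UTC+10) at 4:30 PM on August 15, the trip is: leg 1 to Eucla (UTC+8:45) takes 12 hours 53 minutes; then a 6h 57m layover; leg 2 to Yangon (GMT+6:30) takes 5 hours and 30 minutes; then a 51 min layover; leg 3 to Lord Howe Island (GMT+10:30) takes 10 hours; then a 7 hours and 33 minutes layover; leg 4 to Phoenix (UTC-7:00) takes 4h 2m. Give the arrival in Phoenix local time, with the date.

11:16 PM on August 16

Convert departure to UTC: 4:30 PM − 10:00 = 6:30 AM UTC on Aug 15.
Add 12 hours and 53 minutes leg 1 → 7:23 PM UTC.
Add 6 hours and 57 minutes layover in Eucla → 2:20 AM UTC (Aug 16).
Add 5 hours and 30 minutes leg 2 → 7:50 AM UTC.
Add 51 minutes layover in Yangon → 8:41 AM UTC.
Add 10 hours leg 3 → 6:41 PM UTC.
Add 7 hours 33 minutes layover in Lord Howe Island → 2:14 AM UTC (Aug 17).
Add 4 hours 2 minutes leg 4 → 6:16 AM UTC.
Phoenix is UTC−7:00, so local arrival = 6:16 AM − 7:00 = 11:16 PM on Aug 16.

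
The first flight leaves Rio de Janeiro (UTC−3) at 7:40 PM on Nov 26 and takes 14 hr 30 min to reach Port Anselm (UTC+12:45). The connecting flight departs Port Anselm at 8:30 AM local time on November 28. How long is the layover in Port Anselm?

6 hours 35 minutes

Convert departure to UTC: 7:40 PM + 3:00 = 10:40 PM UTC on Nov 26.
Add 14 hours 30 minutes flight time → 1:10 PM UTC (Nov 27).
Port Anselm is UTC+12:45, so local arrival = 1:10 PM + 12:45 = 1:55 AM on Nov 28.
Layover = 8:30 AM − 1:55 AM = 6 hours 35 minutes.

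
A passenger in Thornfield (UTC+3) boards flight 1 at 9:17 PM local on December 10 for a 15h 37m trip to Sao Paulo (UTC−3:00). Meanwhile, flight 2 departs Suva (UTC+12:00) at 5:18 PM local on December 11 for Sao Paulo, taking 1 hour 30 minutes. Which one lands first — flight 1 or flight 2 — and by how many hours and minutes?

Flight 1 in UTC: 9:17 PM − 3:00 = 6:17 PM on Dec 10.
+15 hours and 37 minutes → arrive 9:54 AM UTC on Dec 11.
Flight 2 in UTC: 5:18 PM − 12:00 = 5:18 AM on Dec 11.
+1 hour and 30 minutes → arrive 6:48 AM UTC on Dec 11.
Flight 2 lands earlier by 3 hours 6 minutes.

the second, by 3 hours 6 minutes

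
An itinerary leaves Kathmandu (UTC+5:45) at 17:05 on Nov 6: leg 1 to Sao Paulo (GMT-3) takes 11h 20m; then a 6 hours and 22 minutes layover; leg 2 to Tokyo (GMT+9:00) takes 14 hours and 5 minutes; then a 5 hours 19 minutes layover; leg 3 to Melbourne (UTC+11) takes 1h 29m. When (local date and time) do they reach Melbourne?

12:55 on November 8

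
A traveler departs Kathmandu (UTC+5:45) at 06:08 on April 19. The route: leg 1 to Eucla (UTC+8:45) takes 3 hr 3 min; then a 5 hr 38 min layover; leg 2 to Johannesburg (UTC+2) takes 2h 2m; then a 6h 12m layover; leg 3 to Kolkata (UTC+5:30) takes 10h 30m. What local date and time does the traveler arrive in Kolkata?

09:18 on April 20

Convert departure to UTC: 06:08 − 5:45 = 00:23 UTC on Apr 19.
Add 3 hours and 3 minutes leg 1 → 03:26 UTC.
Add 5 hours 38 minutes layover in Eucla → 09:04 UTC.
Add 2 hours and 2 minutes leg 2 → 11:06 UTC.
Add 6 hours 12 minutes layover in Johannesburg → 17:18 UTC.
Add 10 hours and 30 minutes leg 3 → 03:48 UTC (Apr 20).
Kolkata is UTC+5:30, so local arrival = 03:48 + 5:30 = 09:18 on Apr 20.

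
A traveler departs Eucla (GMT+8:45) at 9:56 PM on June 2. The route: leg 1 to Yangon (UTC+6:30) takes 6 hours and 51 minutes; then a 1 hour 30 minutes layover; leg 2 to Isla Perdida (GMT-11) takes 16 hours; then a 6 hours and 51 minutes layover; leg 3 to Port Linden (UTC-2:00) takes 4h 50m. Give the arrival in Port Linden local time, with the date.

11:13 PM on June 3

Convert departure to UTC: 9:56 PM − 8:45 = 1:11 PM UTC on Jun 2.
Add 6 hours and 51 minutes leg 1 → 8:02 PM UTC.
Add 1 hour and 30 minutes layover in Yangon → 9:32 PM UTC.
Add 16 hours leg 2 → 1:32 PM UTC (Jun 3).
Add 6 hours and 51 minutes layover in Isla Perdida → 8:23 PM UTC.
Add 4 hours and 50 minutes leg 3 → 1:13 AM UTC (Jun 4).
Port Linden is UTC−2:00, so local arrival = 1:13 AM − 2:00 = 11:13 PM on Jun 3.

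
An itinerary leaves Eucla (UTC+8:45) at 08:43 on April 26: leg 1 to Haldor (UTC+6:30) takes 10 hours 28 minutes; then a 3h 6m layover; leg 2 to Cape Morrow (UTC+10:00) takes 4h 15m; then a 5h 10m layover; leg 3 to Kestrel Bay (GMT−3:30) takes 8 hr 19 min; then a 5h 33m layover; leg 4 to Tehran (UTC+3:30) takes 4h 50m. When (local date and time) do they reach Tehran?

Convert departure to UTC: 08:43 − 8:45 = 23:58 UTC on Apr 25.
Add 10 hours and 28 minutes leg 1 → 10:26 UTC (Apr 26).
Add 3 hours and 6 minutes layover in Haldor → 13:32 UTC.
Add 4 hours and 15 minutes leg 2 → 17:47 UTC.
Add 5 hours and 10 minutes layover in Cape Morrow → 22:57 UTC.
Add 8 hours and 19 minutes leg 3 → 07:16 UTC (Apr 27).
Add 5 hours 33 minutes layover in Kestrel Bay → 12:49 UTC.
Add 4 hours 50 minutes leg 4 → 17:39 UTC.
Tehran is UTC+3:30, so local arrival = 17:39 + 3:30 = 21:09 on Apr 27.

21:09 on Apr 27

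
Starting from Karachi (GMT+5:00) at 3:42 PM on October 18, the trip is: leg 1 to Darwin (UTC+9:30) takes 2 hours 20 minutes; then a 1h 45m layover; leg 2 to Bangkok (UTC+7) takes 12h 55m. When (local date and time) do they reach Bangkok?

10:42 AM on October 19

Convert departure to UTC: 3:42 PM − 5:00 = 10:42 AM UTC on Oct 18.
Add 2 hours 20 minutes leg 1 → 1:02 PM UTC.
Add 1 hour 45 minutes layover in Darwin → 2:47 PM UTC.
Add 12 hours 55 minutes leg 2 → 3:42 AM UTC (Oct 19).
Bangkok is UTC+7:00, so local arrival = 3:42 AM + 7:00 = 10:42 AM on Oct 19.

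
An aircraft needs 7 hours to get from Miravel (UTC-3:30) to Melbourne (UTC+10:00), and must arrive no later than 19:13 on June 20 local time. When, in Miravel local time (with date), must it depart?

22:43 on Jun 19

Target arrival in UTC: 19:13 − 10:00 = 09:13 on Jun 20.
Subtract 7 hours → departure 02:13 UTC on Jun 20.
Miravel is UTC−3:30: 02:13 − 3:30 = 22:43 on Jun 19.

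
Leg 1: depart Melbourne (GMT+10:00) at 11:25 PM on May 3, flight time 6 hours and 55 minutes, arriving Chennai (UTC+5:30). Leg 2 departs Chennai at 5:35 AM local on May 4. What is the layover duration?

3 hours 45 minutes

Convert departure to UTC: 11:25 PM − 10:00 = 1:25 PM UTC on May 3.
Add 6 hours and 55 minutes flight time → 8:20 PM UTC.
Chennai is UTC+5:30, so local arrival = 8:20 PM + 5:30 = 1:50 AM on May 4.
Layover = 5:35 AM − 1:50 AM = 3 hours 45 minutes.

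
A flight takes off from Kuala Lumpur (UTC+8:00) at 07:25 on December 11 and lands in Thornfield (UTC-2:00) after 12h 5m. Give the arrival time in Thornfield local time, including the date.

09:30 on December 11

Convert departure to UTC: 07:25 − 8:00 = 23:25 UTC on Dec 10.
Add 12 hours and 5 minutes travel time → 11:30 UTC (Dec 11).
Thornfield is UTC−2:00, so local arrival = 11:30 − 2:00 = 09:30 on Dec 11.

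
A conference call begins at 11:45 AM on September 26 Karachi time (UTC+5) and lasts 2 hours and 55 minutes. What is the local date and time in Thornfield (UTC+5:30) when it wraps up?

3:10 PM on September 26

Convert start to UTC: 11:45 AM − 5:00 = 6:45 AM UTC on Sep 26.
Add 2 hours and 55 minutes duration → 9:40 AM UTC.
Thornfield is UTC+5:30, so local end time = 9:40 AM + 5:30 = 3:10 PM on Sep 26.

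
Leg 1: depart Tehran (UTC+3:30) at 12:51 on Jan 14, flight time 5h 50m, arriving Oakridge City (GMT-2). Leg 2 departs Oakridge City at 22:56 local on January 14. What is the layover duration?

Convert departure to UTC: 12:51 − 3:30 = 09:21 UTC on Jan 14.
Add 5 hours and 50 minutes flight time → 15:11 UTC.
Oakridge City is UTC−2:00, so local arrival = 15:11 − 2:00 = 13:11 on Jan 14.
Layover = 22:56 − 13:11 = 9 hours 45 minutes.

9 hours 45 minutes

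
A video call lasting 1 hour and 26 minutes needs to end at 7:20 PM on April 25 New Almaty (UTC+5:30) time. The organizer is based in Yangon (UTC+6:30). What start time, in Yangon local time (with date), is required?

Target end time in UTC: 7:20 PM − 5:30 = 1:50 PM on Apr 25.
Subtract 1 hour and 26 minutes → start 12:24 PM UTC on Apr 25.
Yangon is UTC+6:30: 12:24 PM + 6:30 = 6:54 PM on Apr 25.

6:54 PM on April 25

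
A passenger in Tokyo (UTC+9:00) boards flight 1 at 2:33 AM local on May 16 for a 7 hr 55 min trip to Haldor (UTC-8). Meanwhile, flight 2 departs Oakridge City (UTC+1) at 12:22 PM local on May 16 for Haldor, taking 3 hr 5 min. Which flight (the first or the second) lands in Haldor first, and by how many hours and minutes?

the first, by 12 hours 59 minutes

Flight 1 in UTC: 2:33 AM − 9:00 = 5:33 PM on May 15.
+7 hours 55 minutes → arrive 1:28 AM UTC on May 16.
Flight 2 in UTC: 12:22 PM − 1:00 = 11:22 AM on May 16.
+3 hours 5 minutes → arrive 2:27 PM UTC on May 16.
Flight 1 lands earlier by 12 hours 59 minutes.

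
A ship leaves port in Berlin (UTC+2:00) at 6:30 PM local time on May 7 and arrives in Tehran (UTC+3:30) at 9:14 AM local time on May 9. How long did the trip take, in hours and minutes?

Tehran is 1:30 ahead of Berlin.
Clock-face elapsed time (ignoring zones) is 38 hours 44 minutes.
Actual elapsed = 38 hours 44 minutes − 1:30 = 37 hours 14 minutes.

37 hours 14 minutes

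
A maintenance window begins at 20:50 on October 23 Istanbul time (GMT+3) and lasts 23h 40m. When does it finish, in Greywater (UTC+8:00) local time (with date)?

01:30 on Oct 25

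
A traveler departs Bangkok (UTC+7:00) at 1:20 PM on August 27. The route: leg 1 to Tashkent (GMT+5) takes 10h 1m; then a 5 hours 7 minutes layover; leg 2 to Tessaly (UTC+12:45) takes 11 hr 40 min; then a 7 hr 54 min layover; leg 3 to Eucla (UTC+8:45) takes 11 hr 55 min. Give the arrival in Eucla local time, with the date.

Convert departure to UTC: 1:20 PM − 7:00 = 6:20 AM UTC on Aug 27.
Add 10 hours and 1 minute leg 1 → 4:21 PM UTC.
Add 5 hours 7 minutes layover in Tashkent → 9:28 PM UTC.
Add 11 hours and 40 minutes leg 2 → 9:08 AM UTC (Aug 28).
Add 7 hours 54 minutes layover in Tessaly → 5:02 PM UTC.
Add 11 hours 55 minutes leg 3 → 4:57 AM UTC (Aug 29).
Eucla is UTC+8:45, so local arrival = 4:57 AM + 8:45 = 1:42 PM on Aug 29.

1:42 PM on August 29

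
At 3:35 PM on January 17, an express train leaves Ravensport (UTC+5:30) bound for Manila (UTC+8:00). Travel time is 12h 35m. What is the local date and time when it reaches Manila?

6:40 AM on January 18

Manila is 2:30 ahead of Ravensport.
After 12 hours 35 minutes it is 4:10 AM (Jan 18) in Ravensport.
Shift by the zone difference: 4:10 AM + 2:30 = 6:40 AM on Jan 18 in Manila.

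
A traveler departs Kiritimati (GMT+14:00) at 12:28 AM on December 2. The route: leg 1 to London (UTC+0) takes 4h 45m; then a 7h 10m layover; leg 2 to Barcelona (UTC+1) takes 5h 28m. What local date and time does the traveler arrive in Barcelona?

Convert departure to UTC: 12:28 AM − 14:00 = 10:28 AM UTC on Dec 1.
Add 4 hours and 45 minutes leg 1 → 3:13 PM UTC.
Add 7 hours 10 minutes layover in London → 10:23 PM UTC.
Add 5 hours and 28 minutes leg 2 → 3:51 AM UTC (Dec 2).
Barcelona is UTC+1:00, so local arrival = 3:51 AM + 1:00 = 4:51 AM on Dec 2.

4:51 AM on December 2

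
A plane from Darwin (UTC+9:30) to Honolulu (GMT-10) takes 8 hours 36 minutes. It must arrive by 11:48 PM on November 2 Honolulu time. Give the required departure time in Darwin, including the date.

Target arrival in UTC: 11:48 PM + 10:00 = 9:48 AM on Nov 3.
Subtract 8 hours and 36 minutes → departure 1:12 AM UTC on Nov 3.
Darwin is UTC+9:30: 1:12 AM + 9:30 = 10:42 AM on Nov 3.

10:42 AM on November 3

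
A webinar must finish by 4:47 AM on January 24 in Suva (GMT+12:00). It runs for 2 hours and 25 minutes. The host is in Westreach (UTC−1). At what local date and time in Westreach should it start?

Target end time in UTC: 4:47 AM − 12:00 = 4:47 PM on Jan 23.
Subtract 2 hours 25 minutes → start 2:22 PM UTC on Jan 23.
Westreach is UTC−1:00: 2:22 PM − 1:00 = 1:22 PM on Jan 23.

1:22 PM on Jan 23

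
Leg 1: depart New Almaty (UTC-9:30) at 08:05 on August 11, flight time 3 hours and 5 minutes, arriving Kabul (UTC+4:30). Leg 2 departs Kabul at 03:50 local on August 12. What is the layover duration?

2 hours 40 minutes

Convert departure to UTC: 08:05 + 9:30 = 17:35 UTC on Aug 11.
Add 3 hours and 5 minutes flight time → 20:40 UTC.
Kabul is UTC+4:30, so local arrival = 20:40 + 4:30 = 01:10 on Aug 12.
Layover = 03:50 − 01:10 = 2 hours 40 minutes.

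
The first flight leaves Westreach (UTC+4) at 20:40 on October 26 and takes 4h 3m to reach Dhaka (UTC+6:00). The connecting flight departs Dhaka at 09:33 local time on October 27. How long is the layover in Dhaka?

Convert departure to UTC: 20:40 − 4:00 = 16:40 UTC on Oct 26.
Add 4 hours 3 minutes flight time → 20:43 UTC.
Dhaka is UTC+6:00, so local arrival = 20:43 + 6:00 = 02:43 on Oct 27.
Layover = 09:33 − 02:43 = 6 hours 50 minutes.

6 hours 50 minutes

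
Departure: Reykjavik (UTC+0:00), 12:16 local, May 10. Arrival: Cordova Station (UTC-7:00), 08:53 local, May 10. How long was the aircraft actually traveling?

3 hours 37 minutes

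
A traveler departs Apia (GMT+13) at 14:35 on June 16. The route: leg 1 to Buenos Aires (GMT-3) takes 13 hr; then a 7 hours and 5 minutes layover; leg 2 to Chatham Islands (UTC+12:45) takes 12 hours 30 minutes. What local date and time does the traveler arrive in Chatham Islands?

22:55 on Jun 17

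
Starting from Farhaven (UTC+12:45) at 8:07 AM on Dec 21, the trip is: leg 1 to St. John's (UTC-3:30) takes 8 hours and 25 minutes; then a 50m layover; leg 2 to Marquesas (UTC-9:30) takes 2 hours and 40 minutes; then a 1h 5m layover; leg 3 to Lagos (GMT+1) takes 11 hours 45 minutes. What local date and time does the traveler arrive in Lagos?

Convert departure to UTC: 8:07 AM − 12:45 = 7:22 PM UTC on Dec 20.
Add 8 hours 25 minutes leg 1 → 3:47 AM UTC (Dec 21).
Add 50 minutes layover in St. John's → 4:37 AM UTC.
Add 2 hours and 40 minutes leg 2 → 7:17 AM UTC.
Add 1 hour 5 minutes layover in Marquesas → 8:22 AM UTC.
Add 11 hours 45 minutes leg 3 → 8:07 PM UTC.
Lagos is UTC+1:00, so local arrival = 8:07 PM + 1:00 = 9:07 PM on Dec 21.

9:07 PM on December 21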